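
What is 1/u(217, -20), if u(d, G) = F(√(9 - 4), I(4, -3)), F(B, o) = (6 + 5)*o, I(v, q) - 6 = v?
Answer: 1/110 ≈ 0.0090909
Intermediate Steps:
I(v, q) = 6 + v
F(B, o) = 11*o
u(d, G) = 110 (u(d, G) = 11*(6 + 4) = 11*10 = 110)
1/u(217, -20) = 1/110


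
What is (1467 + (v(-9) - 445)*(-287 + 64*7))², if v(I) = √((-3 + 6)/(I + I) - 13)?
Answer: 29547662345/6 - 11298658*I*√474/3 ≈ 4.9246e+9 - 8.1996e+7*I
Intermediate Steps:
v(I) = √(-13 + 3/(2*I)) (v(I) = √(3/((2*I)) - 13) = √(3*(1/(2*I)) - 13) = √(3/(2*I) - 13) = √(-13 + 3/(2*I)))
(1467 + (v(-9) - 445)*(-287 + 64*7))² = (1467 + (√(-52 + 6/(-9))/2 - 445)*(-287 + 64*7))² = (1467 + (√(-52 + 6*(-⅑))/2 - 445)*(-287 + 448))² = (1467 + (√(-52 - ⅔)/2 - 445)*161)² = (1467 + (√(-158/3)/2 - 445)*161)² = (1467 + ((I*√474/3)/2 - 445)*161)² = (1467 + (I*√474/6 - 445)*161)² = (1467 + (-445 + I*√474/6)*161)² = (1467 + (-71645 + 161*I*√474/6))² = (-70178 + 161*I*√474/6)²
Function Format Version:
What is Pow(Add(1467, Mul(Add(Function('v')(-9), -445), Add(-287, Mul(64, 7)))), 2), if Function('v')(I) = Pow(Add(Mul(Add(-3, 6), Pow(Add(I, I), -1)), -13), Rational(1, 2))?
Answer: Add(Rational(29547662345, 6), Mul(Rational(-11298658, 3), I, Pow(474, Rational(1, 2)))) ≈ Add(4.9246e+9, Mul(-8.1996e+7, I))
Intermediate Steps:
Function('v')(I) = Pow(Add(-13, Mul(Rational(3, 2), Pow(I, -1))), Rational(1, 2)) (Function('v')(I) = Pow(Add(Mul(3, Pow(Mul(2, I), -1)), -13), Rational(1, 2)) = Pow(Add(Mul(3, Mul(Rational(1, 2), Pow(I, -1))), -13), Rational(1, 2)) = Pow(Add(Mul(Rational(3, 2), Pow(I, -1)), -13), Rational(1, 2)) = Pow(Add(-13, Mul(Rational(3, 2), Pow(I, -1))), Rational(1, 2)))
Pow(Add(1467, Mul(Add(Function('v')(-9), -445), Add(-287, Mul(64, 7)))), 2) = Pow(Add(1467, Mul(Add(Mul(Rational(1, 2), Pow(Add(-52, Mul(6, Pow(-9, -1))), Rational(1, 2))), -445), Add(-287, Mul(64, 7)))), 2) = Pow(Add(1467, Mul(Add(Mul(Rational(1, 2), Pow(Add(-52, Mul(6, Rational(-1, 9))), Rational(1, 2))), -445), Add(-287, 448))), 2) = Pow(Add(1467, Mul(Add(Mul(Rational(1, 2), Pow(Add(-52, Rational(-2, 3)), Rational(1, 2))), -445), 161)), 2) = Pow(Add(1467, Mul(Add(Mul(Rational(1, 2), Pow(Rational(-158, 3), Rational(1, 2))), -445), 161)), 2) = Pow(Add(1467, Mul(Add(Mul(Rational(1, 2), Mul(Rational(1, 3), I, Pow(474, Rational(1, 2)))), -445), 161)), 2) = Pow(Add(1467, Mul(Add(Mul(Rational(1, 6), I, Pow(474, Rational(1, 2))), -445), 161)), 2) = Pow(Add(1467, Mul(Add(-445, Mul(Rational(1, 6), I, Pow(474, Rational(1, 2)))), 161)), 2) = Pow(Add(1467, Add(-71645, Mul(Rational(161, 6), I, Pow(474, Rational(1, 2))))), 2) = Pow(Add(-70178, Mul(Rational(161, 6), I, Pow(474, Rational(1, 2)))), 2)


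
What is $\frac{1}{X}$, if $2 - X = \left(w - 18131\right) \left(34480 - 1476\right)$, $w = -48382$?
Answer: $\frac{1}{2195195054} \approx 4.5554 \cdot 10^{-10}$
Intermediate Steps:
$X = 2195195054$ ($X = 2 - \left(-48382 - 18131\right) \left(34480 - 1476\right) = 2 - \left(-66513\right) 33004 = 2 - -2195195052 = 2 + 2195195052 = 2195195054$)
$\frac{1}{X} = \frac{1}{2195195054}$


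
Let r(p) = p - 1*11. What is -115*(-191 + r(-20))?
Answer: 25530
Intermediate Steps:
r(p) = -11 + p (r(p) = p - 11 = -11 + p)
-115*(-191 + r(-20)) = -115*(-191 + (-11 - 20)) = -115*(-191 - 31) = -115*(-222) = 25530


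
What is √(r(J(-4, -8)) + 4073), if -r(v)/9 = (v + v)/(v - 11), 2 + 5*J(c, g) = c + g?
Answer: √2152685/23 ≈ 63.791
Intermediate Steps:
J(c, g) = -⅖ + c/5 + g/5 (J(c, g) = -⅖ + (c + g)/5 = -⅖ + (c/5 + g/5) = -⅖ + c/5 + g/5)
r(v) = -18*v/(-11 + v) (r(v) = -9*(v + v)/(v - 11) = -9*2*v/(-11 + v) = -18*v/(-11 + v))
√(r(J(-4, -8)) + 4073) = √(-18*(-⅖ + (⅕)*(-4) + (⅕)*(-8))/(-11 + (-⅖ + (⅕)*(-4) + (⅕)*(-8))) + 4073) = √(-18*(-⅖ - ⅘ - 8/5)/(-11 + (-⅖ - ⅘ - 8/5)) + 4073) = √(-18*(-14/5)/(-11 - 14/5) + 4073) = √(-18*(-14/5)/(-69/5) + 4073) = √(-18*(-14/5)*(-5/69) + 4073) = √(-84/23 + 4073) = √(93595/23) = √2152685/23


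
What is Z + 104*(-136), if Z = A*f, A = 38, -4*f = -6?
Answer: -14087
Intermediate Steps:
f = 3/2 (f = -¼*(-6) = 3/2 ≈ 1.5000)
Z = 57 (Z = 38*(3/2) = 57)
Z + 104*(-136) = 57 + 104*(-136) = 57 - 14144 = -14087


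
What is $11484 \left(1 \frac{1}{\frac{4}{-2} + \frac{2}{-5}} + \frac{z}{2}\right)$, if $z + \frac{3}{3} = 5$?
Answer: $18183$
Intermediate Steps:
$z = 4$ ($z = -1 + 5 = 4$)
$11484 \left(1 \frac{1}{\frac{4}{-2} + \frac{2}{-5}} + \frac{z}{2}\right) = 11484 \left(1 \frac{1}{\frac{4}{-2} + \frac{2}{-5}} + \frac{4}{2}\right) = 11484 \left(1 \frac{1}{4 \left(- \frac{1}{2}\right) + 2 \left(- \frac{1}{5}\right)} + 4 \cdot \frac{1}{2}\right) = 11484 \left(1 \frac{1}{-2 - \frac{2}{5}} + 2\right) = 11484 \left(1 \frac{1}{- \frac{12}{5}} + 2\right) = 11484 \left(1 \left(- \frac{5}{12}\right) + 2\right) = 11484 \left(- \frac{5}{12} + 2\right) = 11484 \cdot \frac{19}{12} = 18183$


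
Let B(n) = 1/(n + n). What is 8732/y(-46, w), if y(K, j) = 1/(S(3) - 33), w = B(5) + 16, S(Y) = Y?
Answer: -261960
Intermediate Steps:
B(n) = 1/(2*n)
w = 161/10 (w = (½)/5 + 16 = (½)*(⅕) + 16 = ⅒ + 16 = 161/10 ≈ 16.100)
y(K, j) = -1/30 (y(K, j) = 1/(3 - 33) = 1/(-30) = -1/30)
8732/y(-46, w) = 8732/(-1/30) = 8732*(-30) = -261960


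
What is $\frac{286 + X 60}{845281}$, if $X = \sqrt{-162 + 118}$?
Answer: $\frac{286}{845281} + \frac{120 i \sqrt{11}}{845281} \approx 0.00033835 + 0.00047084 i$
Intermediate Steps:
$X = 2 i \sqrt{11}$ ($X = \sqrt{-44} = 2 i \sqrt{11} \approx 6.6332 i$)
$\frac{286 + X 60}{845281} = \frac{286 + 2 i \sqrt{11} \cdot 60}{845281} = \left(286 + 120 i \sqrt{11}\right) \frac{1}{845281} = \frac{286}{845281} + \frac{120 i \sqrt{11}}{845281}$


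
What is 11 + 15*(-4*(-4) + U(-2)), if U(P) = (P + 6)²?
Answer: 491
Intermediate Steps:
U(P) = (6 + P)²
11 + 15*(-4*(-4) + U(-2)) = 11 + 15*(-4*(-4) + (6 - 2)²) = 11 + 15*(16 + 4²) = 11 + 15*(16 + 16) = 11 + 15*32 = 11 + 480 = 491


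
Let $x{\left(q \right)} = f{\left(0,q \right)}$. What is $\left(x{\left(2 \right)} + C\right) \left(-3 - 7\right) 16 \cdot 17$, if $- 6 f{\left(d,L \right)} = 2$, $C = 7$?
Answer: $- \frac{54400}{3} \approx -18133.0$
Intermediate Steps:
$f{\left(d,L \right)} = - \frac{1}{3}$ ($f{\left(d,L \right)} = \left(- \frac{1}{6}\right) 2 = - \frac{1}{3}$)
$x{\left(q \right)} = - \frac{1}{3}$
$\left(x{\left(2 \right)} + C\right) \left(-3 - 7\right) 16 \cdot 17 = \left(- \frac{1}{3} + 7\right) \left(-3 - 7\right) 16 \cdot 17 = \frac{20}{3} \left(-10\right) 16 \cdot 17 = \left(- \frac{200}{3}\right) 16 \cdot 17 = \left(- \frac{3200}{3}\right) 17 = - \frac{54400}{3}$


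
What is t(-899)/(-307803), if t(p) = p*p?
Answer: -808201/307803 ≈ -2.6257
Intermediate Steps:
t(p) = p²
t(-899)/(-307803) = (-899)²/(-307803) = 808201*(-1/307803) = -808201/307803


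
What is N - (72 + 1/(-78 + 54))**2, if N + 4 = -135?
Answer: -3062593/576 ≈ -5317.0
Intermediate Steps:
N = -139 (N = -4 - 135 = -139)
N - (72 + 1/(-78 + 54))**2 = -139 - (72 + 1/(-78 + 54))**2 = -139 - (72 + 1/(-24))**2 = -139 - (72 - 1/24)**2 = -139 - (1727/24)**2 = -139 - 1*2982529/576 = -139 - 2982529/576 = -3062593/576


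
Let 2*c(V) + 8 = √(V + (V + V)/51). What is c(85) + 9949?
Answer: 9945 + √795/6 ≈ 9949.7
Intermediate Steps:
c(V) = -4 + √2703*√V/102 (c(V) = -4 + √(V + (V + V)/51)/2 = -4 + √(V + (2*V)*(1/51))/2 = -4 + √(V + 2*V/51)/2 = -4 + √(53*V/51)/2 = -4 + (√2703*√V/51)/2 = -4 + √2703*√V/102)
c(85) + 9949 = (-4 + √2703*√85/102) + 9949 = (-4 + √795/6) + 9949 = 9945 + √795/6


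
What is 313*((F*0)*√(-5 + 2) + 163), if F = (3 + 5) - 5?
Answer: 51019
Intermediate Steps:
F = 3 (F = 8 - 5 = 3)
313*((F*0)*√(-5 + 2) + 163) = 313*((3*0)*√(-5 + 2) + 163) = 313*(0*√(-3) + 163) = 313*(0*(I*√3) + 163) = 313*(0 + 163) = 313*163 = 51019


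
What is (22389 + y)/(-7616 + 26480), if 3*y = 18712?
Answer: 85879/56592 ≈ 1.5175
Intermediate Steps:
y = 18712/3 (y = (1/3)*18712 = 18712/3 ≈ 6237.3)
(22389 + y)/(-7616 + 26480) = (22389 + 18712/3)/(-7616 + 26480) = (85879/3)/18864 = (85879/3)*(1/18864) = 85879/56592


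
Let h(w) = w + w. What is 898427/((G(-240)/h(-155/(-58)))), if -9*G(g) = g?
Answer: 83553711/464 ≈ 1.8007e+5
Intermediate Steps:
G(g) = -g/9
h(w) = 2*w
898427/((G(-240)/h(-155/(-58)))) = 898427/(((-⅑*(-240))/((2*(-155/(-58)))))) = 898427/((80/(3*((2*(-155*(-1/58))))))) = 898427/((80/(3*((2*(155/58)))))) = 898427/((80/(3*(155/29)))) = 898427/(((80/3)*(29/155))) = 898427/(464/93) = 898427*(93/464) = 83553711/464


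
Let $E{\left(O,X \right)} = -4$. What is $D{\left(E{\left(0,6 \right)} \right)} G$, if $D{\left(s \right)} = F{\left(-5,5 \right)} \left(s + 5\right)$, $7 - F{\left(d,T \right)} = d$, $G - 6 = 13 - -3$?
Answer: $264$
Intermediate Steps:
$G = 22$ ($G = 6 + \left(13 - -3\right) = 6 + \left(13 + 3\right) = 6 + 16 = 22$)
$F{\left(d,T \right)} = 7 - d$
$D{\left(s \right)} = 60 + 12 s$ ($D{\left(s \right)} = \left(7 - -5\right) \left(s + 5\right) = \left(7 + 5\right) \left(5 + s\right) = 12 \left(5 + s\right) = 60 + 12 s$)
$D{\left(E{\left(0,6 \right)} \right)} G = \left(60 + 12 \left(-4\right)\right) 22 = \left(60 - 48\right) 22 = 12 \cdot 22 = 264$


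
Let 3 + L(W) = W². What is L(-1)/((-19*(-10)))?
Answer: -1/95 ≈ -0.010526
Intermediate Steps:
L(W) = -3 + W²
L(-1)/((-19*(-10))) = (-3 + (-1)²)/((-19*(-10))) = (-3 + 1)/190 = (1/190)*(-2) = -1/95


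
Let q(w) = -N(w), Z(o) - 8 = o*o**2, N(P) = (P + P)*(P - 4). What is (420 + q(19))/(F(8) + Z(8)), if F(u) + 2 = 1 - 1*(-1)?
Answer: -15/52 ≈ -0.28846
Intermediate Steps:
N(P) = 2*P*(-4 + P) (N(P) = (2*P)*(-4 + P) = 2*P*(-4 + P))
Z(o) = 8 + o**3 (Z(o) = 8 + o*o**2 = 8 + o**3)
F(u) = 0 (F(u) = -2 + (1 - 1*(-1)) = -2 + (1 + 1) = -2 + 2 = 0)
q(w) = -2*w*(-4 + w)
(420 + q(19))/(F(8) + Z(8)) = (420 + 2*19*(4 - 1*19))/(0 + (8 + 8**3)) = (420 + 2*19*(4 - 19))/(0 + (8 + 512)) = (420 + 2*19*(-15))/(0 + 520) = (420 - 570)/520 = -150*1/520 = -15/52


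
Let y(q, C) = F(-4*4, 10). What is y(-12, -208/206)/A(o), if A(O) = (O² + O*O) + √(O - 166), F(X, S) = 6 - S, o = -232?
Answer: -215296/5794046151 + 2*I*√398/5794046151 ≈ -3.7158e-5 + 6.8864e-9*I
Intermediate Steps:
y(q, C) = -4 (y(q, C) = 6 - 1*10 = 6 - 10 = -4)
A(O) = √(-166 + O) + 2*O² (A(O) = (O² + O²) + √(-166 + O) = 2*O² + √(-166 + O) = √(-166 + O) + 2*O²)
y(-12, -208/206)/A(o) = -4/(√(-166 - 232) + 2*(-232)²) = -4/(√(-398) + 2*53824) = -4/(I*√398 + 107648) = -4/(107648 + I*√398)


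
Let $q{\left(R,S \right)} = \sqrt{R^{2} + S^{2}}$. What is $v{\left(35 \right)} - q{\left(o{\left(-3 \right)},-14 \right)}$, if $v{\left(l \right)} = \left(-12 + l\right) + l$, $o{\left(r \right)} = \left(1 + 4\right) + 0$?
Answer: $58 - \sqrt{221} \approx 43.134$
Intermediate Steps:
$o{\left(r \right)} = 5$ ($o{\left(r \right)} = 5 + 0 = 5$)
$v{\left(l \right)} = -12 + 2 l$
$v{\left(35 \right)} - q{\left(o{\left(-3 \right)},-14 \right)} = \left(-12 + 2 \cdot 35\right) - \sqrt{5^{2} + \left(-14\right)^{2}} = \left(-12 + 70\right) - \sqrt{25 + 196} = 58 - \sqrt{221}$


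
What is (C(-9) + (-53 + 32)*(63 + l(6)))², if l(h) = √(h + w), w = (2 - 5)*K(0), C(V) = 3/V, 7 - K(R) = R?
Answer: 15701365/9 + 55580*I*√15 ≈ 1.7446e+6 + 2.1526e+5*I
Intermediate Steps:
K(R) = 7 - R
w = -21 (w = (2 - 5)*(7 - 1*0) = -3*(7 + 0) = -3*7 = -21)
l(h) = √(-21 + h) (l(h) = √(h - 21) = √(-21 + h))
(C(-9) + (-53 + 32)*(63 + l(6)))² = (3/(-9) + (-53 + 32)*(63 + √(-21 + 6)))² = (3*(-⅑) - 21*(63 + √(-15)))² = (-⅓ - 21*(63 + I*√15))² = (-⅓ + (-1323 - 21*I*√15))² = (-3970/3 - 21*I*√15)²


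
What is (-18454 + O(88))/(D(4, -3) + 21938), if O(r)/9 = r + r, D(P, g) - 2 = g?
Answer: -16870/21937 ≈ -0.76902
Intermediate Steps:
D(P, g) = 2 + g
O(r) = 18*r (O(r) = 9*(r + r) = 9*(2*r) = 18*r)
(-18454 + O(88))/(D(4, -3) + 21938) = (-18454 + 18*88)/((2 - 3) + 21938) = (-18454 + 1584)/(-1 + 21938) = -16870/21937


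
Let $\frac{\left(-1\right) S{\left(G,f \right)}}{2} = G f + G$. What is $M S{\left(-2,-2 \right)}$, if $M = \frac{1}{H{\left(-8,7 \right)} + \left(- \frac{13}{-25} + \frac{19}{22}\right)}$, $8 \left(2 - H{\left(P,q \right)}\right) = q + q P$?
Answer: $- \frac{8800}{20919} \approx -0.42067$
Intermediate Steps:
$S{\left(G,f \right)} = - 2 G - 2 G f$ ($S{\left(G,f \right)} = - 2 \left(G f + G\right) = - 2 \left(G + G f\right) = - 2 G - 2 G f$)
$H{\left(P,q \right)} = 2 - \frac{q}{8} - \frac{P q}{8}$ ($H{\left(P,q \right)} = 2 - \frac{q + q P}{8} = 2 - \frac{q + P q}{8} = 2 - \left(\frac{q}{8} + \frac{P q}{8}\right) = 2 - \frac{q}{8} - \frac{P q}{8}$)
$M = \frac{2200}{20919}$ ($M = \frac{1}{\left(2 - \frac{7}{8} - \left(-1\right) 7\right) + \left(- \frac{13}{-25} + \frac{19}{22}\right)} = \frac{1}{\left(2 - \frac{7}{8} + 7\right) + \left(\left(-13\right) \left(- \frac{1}{25}\right) + 19 \cdot \frac{1}{22}\right)} = \frac{1}{\frac{65}{8} + \left(\frac{13}{25} + \frac{19}{22}\right)} = \frac{1}{\frac{65}{8} + \frac{761}{550}} = \frac{1}{\frac{20919}{2200}} = \frac{2200}{20919} \approx 0.10517$)
$M S{\left(-2,-2 \right)} = \frac{2200 \left(\left(-2\right) \left(-2\right) \left(1 - 2\right)\right)}{20919} = \frac{2200 \left(\left(-2\right) \left(-2\right) \left(-1\right)\right)}{20919} = \frac{2200}{20919} \left(-4\right) = - \frac{8800}{20919}$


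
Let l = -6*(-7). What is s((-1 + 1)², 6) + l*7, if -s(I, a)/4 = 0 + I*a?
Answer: 294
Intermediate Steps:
s(I, a) = -4*I*a (s(I, a) = -4*(0 + I*a) = -4*I*a)
l = 42
s((-1 + 1)², 6) + l*7 = -4*(-1 + 1)²*6 + 42*7 = -4*0²*6 + 294 = -4*0*6 + 294 = 0 + 294 = 294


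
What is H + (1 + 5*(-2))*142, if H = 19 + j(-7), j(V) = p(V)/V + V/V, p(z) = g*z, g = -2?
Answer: -1260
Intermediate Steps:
p(z) = -2*z
j(V) = -1 (j(V) = (-2*V)/V + V/V = -2 + 1 = -1)
H = 18 (H = 19 - 1 = 18)
H + (1 + 5*(-2))*142 = 18 + (1 + 5*(-2))*142 = 18 + (1 - 10)*142 = 18 - 9*142 = 18 - 1278 = -1260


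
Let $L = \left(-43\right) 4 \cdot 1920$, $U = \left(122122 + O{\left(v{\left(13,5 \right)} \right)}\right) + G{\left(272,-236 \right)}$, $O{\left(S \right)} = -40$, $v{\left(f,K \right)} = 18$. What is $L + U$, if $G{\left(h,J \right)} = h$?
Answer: $-207886$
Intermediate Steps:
$U = 122354$ ($U = \left(122122 - 40\right) + 272 = 122082 + 272 = 122354$)
$L = -330240$ ($L = \left(-172\right) 1920 = -330240$)
$L + U = -330240 + 122354 = -207886$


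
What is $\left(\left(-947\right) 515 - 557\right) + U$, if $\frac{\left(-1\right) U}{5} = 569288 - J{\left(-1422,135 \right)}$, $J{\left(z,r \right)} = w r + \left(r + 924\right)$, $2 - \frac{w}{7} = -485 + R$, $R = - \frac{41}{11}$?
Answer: $- \frac{11117927}{11} \approx -1.0107 \cdot 10^{6}$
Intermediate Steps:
$R = - \frac{41}{11}$ ($R = \left(-41\right) \frac{1}{11} = - \frac{41}{11} \approx -3.7273$)
$w = \frac{37786}{11}$ ($w = 14 - 7 \left(-485 - \frac{41}{11}\right) = 14 - - \frac{37632}{11} = 14 + \frac{37632}{11} = \frac{37786}{11} \approx 3435.1$)
$J{\left(z,r \right)} = 924 + \frac{37797 r}{11}$ ($J{\left(z,r \right)} = \frac{37786 r}{11} + \left(r + 924\right) = \frac{37786 r}{11} + \left(924 + r\right) = 924 + \frac{37797 r}{11}$)
$U = - \frac{5747045}{11}$ ($U = - 5 \left(569288 - \left(924 + \frac{37797}{11} \cdot 135\right)\right) = - 5 \left(569288 - \left(924 + \frac{5102595}{11}\right)\right) = - 5 \left(569288 - \frac{5112759}{11}\right) = \left(-5\right) \frac{1149409}{11} = - \frac{5747045}{11} \approx -5.2246 \cdot 10^{5}$)
$\left(\left(-947\right) 515 - 557\right) + U = \left(\left(-947\right) 515 - 557\right) - \frac{5747045}{11} = \left(-487705 - 557\right) - \frac{5747045}{11} = -488262 - \frac{5747045}{11} = - \frac{11117927}{11}$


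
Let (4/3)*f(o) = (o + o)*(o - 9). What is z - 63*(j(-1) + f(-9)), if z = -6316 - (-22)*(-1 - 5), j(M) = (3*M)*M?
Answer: -21946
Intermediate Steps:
f(o) = 3*o*(-9 + o)/2 (f(o) = 3*((o + o)*(o - 9))/4 = 3*((2*o)*(-9 + o))/4 = 3*(2*o*(-9 + o))/4 = 3*o*(-9 + o)/2)
j(M) = 3*M**2
z = -6448 (z = -6316 - (-22)*(-6) = -6316 - 1*132 = -6316 - 132 = -6448)
z - 63*(j(-1) + f(-9)) = -6448 - 63*(3*(-1)**2 + (3/2)*(-9)*(-9 - 9)) = -6448 - 63*(3*1 + (3/2)*(-9)*(-18)) = -6448 - 63*(3 + 243) = -6448 - 63*246 = -6448 - 15498 = -21946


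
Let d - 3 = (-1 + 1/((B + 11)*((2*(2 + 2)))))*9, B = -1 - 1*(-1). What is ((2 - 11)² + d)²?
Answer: 43678881/7744 ≈ 5640.4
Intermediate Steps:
B = 0 (B = -1 + 1 = 0)
d = -519/88 (d = 3 + (-1 + 1/((0 + 11)*((2*(2 + 2)))))*9 = 3 + (-1 + 1/(11*((2*4))))*9 = 3 + (-1 + (1/11)/8)*9 = 3 + (-1 + (1/11)*(⅛))*9 = 3 + (-1 + 1/88)*9 = 3 - 87/88*9 = 3 - 783/88 = -519/88 ≈ -5.8977)
((2 - 11)² + d)² = ((2 - 11)² - 519/88)² = ((-9)² - 519/88)² = (81 - 519/88)² = (6609/88)² = 43678881/7744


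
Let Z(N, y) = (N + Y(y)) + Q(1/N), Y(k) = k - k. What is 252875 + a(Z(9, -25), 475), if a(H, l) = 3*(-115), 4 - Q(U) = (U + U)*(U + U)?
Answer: 252530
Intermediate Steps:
Y(k) = 0
Q(U) = 4 - 4*U² (Q(U) = 4 - (U + U)*(U + U) = 4 - 2*U*2*U = 4 - 4*U²)
Z(N, y) = 4 + N - 4/N² (Z(N, y) = (N + 0) + (4 - 4/N²) = N + (4 - 4/N²) = 4 + N - 4/N²)
a(H, l) = -345
252875 + a(Z(9, -25), 475) = 252875 - 345 = 252530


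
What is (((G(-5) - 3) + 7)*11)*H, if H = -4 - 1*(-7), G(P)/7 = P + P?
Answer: -2178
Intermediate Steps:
G(P) = 14*P (G(P) = 7*(P + P) = 7*(2*P) = 14*P)
H = 3 (H = -4 + 7 = 3)
(((G(-5) - 3) + 7)*11)*H = (((14*(-5) - 3) + 7)*11)*3 = (((-70 - 3) + 7)*11)*3 = ((-73 + 7)*11)*3 = -66*11*3 = -726*3 = -2178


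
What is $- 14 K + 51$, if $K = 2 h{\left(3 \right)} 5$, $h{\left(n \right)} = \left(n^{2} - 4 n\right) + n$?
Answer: $51$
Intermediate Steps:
$h{\left(n \right)} = n^{2} - 3 n$
$K = 0$ ($K = 2 \cdot 3 \left(-3 + 3\right) 5 = 2 \cdot 3 \cdot 0 \cdot 5 = 2 \cdot 0 \cdot 5 = 0 \cdot 5 = 0$)
$- 14 K + 51 = \left(-14\right) 0 + 51 = 0 + 51 = 51$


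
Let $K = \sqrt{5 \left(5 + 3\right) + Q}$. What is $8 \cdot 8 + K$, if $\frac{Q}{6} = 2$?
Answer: $64 + 2 \sqrt{13} \approx 71.211$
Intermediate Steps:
$Q = 12$ ($Q = 6 \cdot 2 = 12$)
$K = 2 \sqrt{13}$ ($K = \sqrt{5 \left(5 + 3\right) + 12} = \sqrt{5 \cdot 8 + 12} = \sqrt{40 + 12} = \sqrt{52} = 2 \sqrt{13} \approx 7.2111$)
$8 \cdot 8 + K = 8 \cdot 8 + 2 \sqrt{13} = 64 + 2 \sqrt{13}$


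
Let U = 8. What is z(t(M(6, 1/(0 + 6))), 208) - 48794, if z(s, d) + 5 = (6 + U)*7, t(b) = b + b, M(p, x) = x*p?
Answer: -48701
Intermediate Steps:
M(p, x) = p*x
t(b) = 2*b
z(s, d) = 93 (z(s, d) = -5 + (6 + 8)*7 = -5 + 14*7 = -5 + 98 = 93)
z(t(M(6, 1/(0 + 6))), 208) - 48794 = 93 - 48794 = -48701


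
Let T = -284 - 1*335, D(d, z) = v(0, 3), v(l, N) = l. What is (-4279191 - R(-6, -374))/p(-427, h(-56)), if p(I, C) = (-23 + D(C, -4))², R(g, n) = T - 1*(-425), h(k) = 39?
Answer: -4278997/529 ≈ -8088.8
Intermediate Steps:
D(d, z) = 0
T = -619 (T = -284 - 335 = -619)
R(g, n) = -194 (R(g, n) = -619 - 1*(-425) = -619 + 425 = -194)
p(I, C) = 529 (p(I, C) = (-23 + 0)² = (-23)² = 529)
(-4279191 - R(-6, -374))/p(-427, h(-56)) = (-4279191 - 1*(-194))/529 = (-4279191 + 194)*(1/529) = -4278997*1/529 = -4278997/529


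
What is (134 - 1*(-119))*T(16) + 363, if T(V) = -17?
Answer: -3938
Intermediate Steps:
(134 - 1*(-119))*T(16) + 363 = (134 - 1*(-119))*(-17) + 363 = (134 + 119)*(-17) + 363 = 253*(-17) + 363 = -4301 + 363 = -3938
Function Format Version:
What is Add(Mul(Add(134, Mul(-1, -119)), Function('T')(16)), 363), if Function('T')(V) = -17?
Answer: -3938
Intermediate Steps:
Add(Mul(Add(134, Mul(-1, -119)), Function('T')(16)), 363) = Add(Mul(Add(134, Mul(-1, -119)), -17), 363) = Add(Mul(Add(134, 119), -17), 363) = Add(Mul(253, -17), 363) = Add(-4301, 363) = -3938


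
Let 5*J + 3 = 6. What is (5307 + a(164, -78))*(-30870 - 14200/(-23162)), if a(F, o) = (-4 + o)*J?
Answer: -1879654929786/11581 ≈ -1.6231e+8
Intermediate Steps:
J = 3/5 (J = -3/5 + (1/5)*6 = -3/5 + 6/5 = 3/5 ≈ 0.60000)
a(F, o) = -12/5 + 3*o/5 (a(F, o) = (-4 + o)*(3/5) = -12/5 + 3*o/5)
(5307 + a(164, -78))*(-30870 - 14200/(-23162)) = (5307 + (-12/5 + (3/5)*(-78)))*(-30870 - 14200/(-23162)) = (5307 + (-12/5 - 234/5))*(-30870 - 14200*(-1/23162)) = (5307 - 246/5)*(-30870 + 7100/11581) = (26289/5)*(-357498370/11581) = -1879654929786/11581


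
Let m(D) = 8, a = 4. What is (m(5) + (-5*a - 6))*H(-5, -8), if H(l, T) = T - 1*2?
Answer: 180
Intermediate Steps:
H(l, T) = -2 + T (H(l, T) = T - 2 = -2 + T)
(m(5) + (-5*a - 6))*H(-5, -8) = (8 + (-5*4 - 6))*(-2 - 8) = (8 + (-20 - 6))*(-10) = (8 - 26)*(-10) = -18*(-10) = 180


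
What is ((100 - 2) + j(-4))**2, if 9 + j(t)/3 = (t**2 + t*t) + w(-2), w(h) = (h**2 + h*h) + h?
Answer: 34225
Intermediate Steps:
w(h) = h + 2*h**2 (w(h) = (h**2 + h**2) + h = 2*h**2 + h = h + 2*h**2)
j(t) = -9 + 6*t**2 (j(t) = -27 + 3*((t**2 + t*t) - 2*(1 + 2*(-2))) = -27 + 3*((t**2 + t**2) - 2*(1 - 4)) = -27 + 3*(2*t**2 - 2*(-3)) = -27 + 3*(2*t**2 + 6) = -27 + 3*(6 + 2*t**2) = -27 + (18 + 6*t**2) = -9 + 6*t**2)
((100 - 2) + j(-4))**2 = ((100 - 2) + (-9 + 6*(-4)**2))**2 = (98 + (-9 + 6*16))**2 = (98 + (-9 + 96))**2 = (98 + 87)**2 = 185**2 = 34225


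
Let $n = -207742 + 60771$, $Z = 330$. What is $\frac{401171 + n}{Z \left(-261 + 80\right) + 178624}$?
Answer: $\frac{127100}{59447} \approx 2.138$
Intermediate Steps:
$n = -146971$
$\frac{401171 + n}{Z \left(-261 + 80\right) + 178624} = \frac{401171 - 146971}{330 \left(-261 + 80\right) + 178624} = \frac{254200}{330 \left(-181\right) + 178624} = \frac{254200}{-59730 + 178624} = \frac{254200}{118894} = 254200 \cdot \frac{1}{118894} = \frac{127100}{59447}$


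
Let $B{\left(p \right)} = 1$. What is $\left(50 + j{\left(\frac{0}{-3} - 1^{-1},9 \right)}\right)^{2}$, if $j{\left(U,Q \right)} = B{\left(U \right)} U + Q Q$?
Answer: $16900$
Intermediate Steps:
$j{\left(U,Q \right)} = U + Q^{2}$ ($j{\left(U,Q \right)} = 1 U + Q Q = U + Q^{2}$)
$\left(50 + j{\left(\frac{0}{-3} - 1^{-1},9 \right)}\right)^{2} = \left(50 + \left(\left(\frac{0}{-3} - 1^{-1}\right) + 9^{2}\right)\right)^{2} = \left(50 + \left(\left(0 \left(- \frac{1}{3}\right) - 1\right) + 81\right)\right)^{2} = \left(50 + \left(\left(0 - 1\right) + 81\right)\right)^{2} = \left(50 + \left(-1 + 81\right)\right)^{2} = \left(50 + 80\right)^{2} = 130^{2} = 16900$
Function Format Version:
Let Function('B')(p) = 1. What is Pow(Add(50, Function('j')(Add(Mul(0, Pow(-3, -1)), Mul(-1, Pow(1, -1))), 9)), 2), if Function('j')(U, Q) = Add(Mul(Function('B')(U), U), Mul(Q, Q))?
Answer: 16900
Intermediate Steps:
Function('j')(U, Q) = Add(U, Pow(Q, 2)) (Function('j')(U, Q) = Add(Mul(1, U), Mul(Q, Q)) = Add(U, Pow(Q, 2)))
Pow(Add(50, Function('j')(Add(Mul(0, Pow(-3, -1)), Mul(-1, Pow(1, -1))), 9)), 2) = Pow(Add(50, Add(Add(Mul(0, Pow(-3, -1)), Mul(-1, Pow(1, -1))), Pow(9, 2))), 2) = Pow(Add(50, Add(Add(Mul(0, Rational(-1, 3)), Mul(-1, 1)), 81)), 2) = Pow(Add(50, Add(Add(0, -1), 81)), 2) = Pow(Add(50, Add(-1, 81)), 2) = Pow(Add(50, 80), 2) = Pow(130, 2) = 16900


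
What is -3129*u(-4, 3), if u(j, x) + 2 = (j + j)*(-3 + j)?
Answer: -168966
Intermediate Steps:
u(j, x) = -2 + 2*j*(-3 + j) (u(j, x) = -2 + (j + j)*(-3 + j) = -2 + (2*j)*(-3 + j) = -2 + 2*j*(-3 + j))
-3129*u(-4, 3) = -3129*(-2 - 6*(-4) + 2*(-4)**2) = -3129*(-2 + 24 + 2*16) = -3129*(-2 + 24 + 32) = -3129*54 = -168966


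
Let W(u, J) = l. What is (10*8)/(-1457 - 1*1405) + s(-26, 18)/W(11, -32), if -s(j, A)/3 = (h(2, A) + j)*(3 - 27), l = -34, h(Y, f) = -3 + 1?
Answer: 1441768/24327 ≈ 59.266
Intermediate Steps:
h(Y, f) = -2
W(u, J) = -34
s(j, A) = -144 + 72*j (s(j, A) = -3*(-2 + j)*(3 - 27) = -3*(-2 + j)*(-24) = -3*(48 - 24*j) = -144 + 72*j)
(10*8)/(-1457 - 1*1405) + s(-26, 18)/W(11, -32) = (10*8)/(-1457 - 1*1405) + (-144 + 72*(-26))/(-34) = 80/(-1457 - 1405) + (-144 - 1872)*(-1/34) = 80/(-2862) - 2016*(-1/34) = 80*(-1/2862) + 1008/17 = -40/1431 + 1008/17 = 1441768/24327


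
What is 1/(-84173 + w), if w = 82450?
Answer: -1/1723 ≈ -0.00058038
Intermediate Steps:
1/(-84173 + w) = 1/(-84173 + 82450) = 1/(-1723) = -1/1723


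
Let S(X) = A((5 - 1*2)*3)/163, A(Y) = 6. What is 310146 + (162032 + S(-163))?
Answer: 76965020/163 ≈ 4.7218e+5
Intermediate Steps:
S(X) = 6/163
310146 + (162032 + S(-163)) = 310146 + (162032 + 6/163) = 310146 + 26411222/163 = 76965020/163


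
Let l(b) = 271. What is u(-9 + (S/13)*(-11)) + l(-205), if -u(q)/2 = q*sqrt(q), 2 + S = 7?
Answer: 271 + 688*I*sqrt(559)/169 ≈ 271.0 + 96.252*I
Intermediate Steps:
S = 5 (S = -2 + 7 = 5)
u(q) = -2*q**(3/2) (u(q) = -2*q*sqrt(q) = -2*q**(3/2))
u(-9 + (S/13)*(-11)) + l(-205) = -2*(-9 + (5/13)*(-11))**(3/2) + 271 = -2*(-9 - 55/13)**(3/2) + 271 = -(-688)*I*sqrt(559)/169 + 271 = 688*I*sqrt(559)/169 + 271 = 271 + 688*I*sqrt(559)/169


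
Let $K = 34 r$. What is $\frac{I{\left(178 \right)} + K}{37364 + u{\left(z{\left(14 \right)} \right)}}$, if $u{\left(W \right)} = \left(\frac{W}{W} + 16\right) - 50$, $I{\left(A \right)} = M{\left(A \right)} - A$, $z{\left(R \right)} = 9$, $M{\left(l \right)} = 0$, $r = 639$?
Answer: $\frac{21548}{37331} \approx 0.57721$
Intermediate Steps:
$K = 21726$ ($K = 34 \cdot 639 = 21726$)
$I{\left(A \right)} = - A$ ($I{\left(A \right)} = 0 - A = - A$)
$u{\left(W \right)} = -33$ ($u{\left(W \right)} = \left(1 + 16\right) - 50 = 17 - 50 = -33$)
$\frac{I{\left(178 \right)} + K}{37364 + u{\left(z{\left(14 \right)} \right)}} = \frac{\left(-1\right) 178 + 21726}{37364 - 33} = \frac{-178 + 21726}{37331} = 21548 \cdot \frac{1}{37331} = \frac{21548}{37331}$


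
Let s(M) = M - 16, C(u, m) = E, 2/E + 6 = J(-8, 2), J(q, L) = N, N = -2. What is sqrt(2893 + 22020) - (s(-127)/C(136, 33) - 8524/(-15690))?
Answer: -4491602/7845 + sqrt(24913) ≈ -414.70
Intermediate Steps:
J(q, L) = -2
E = -1/4 (E = 2/(-6 - 2) = 2/(-8) = 2*(-1/8) = -1/4 ≈ -0.25000)
C(u, m) = -1/4
s(M) = -16 + M
sqrt(2893 + 22020) - (s(-127)/C(136, 33) - 8524/(-15690)) = sqrt(2893 + 22020) - ((-16 - 127)/(-1/4) - 8524/(-15690)) = sqrt(24913) - (-143*(-4) - 8524*(-1/15690)) = sqrt(24913) - (572 + 4262/7845) = sqrt(24913) - 1*4491602/7845 = sqrt(24913) - 4491602/7845 = -4491602/7845 + sqrt(24913)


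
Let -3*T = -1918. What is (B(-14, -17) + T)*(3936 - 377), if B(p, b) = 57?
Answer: 7434751/3 ≈ 2.4783e+6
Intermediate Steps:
T = 1918/3 (T = -⅓*(-1918) = 1918/3 ≈ 639.33)
(B(-14, -17) + T)*(3936 - 377) = (57 + 1918/3)*(3936 - 377) = (2089/3)*3559 = 7434751/3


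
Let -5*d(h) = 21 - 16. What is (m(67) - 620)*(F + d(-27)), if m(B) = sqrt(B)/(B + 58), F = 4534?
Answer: -2810460 + 4533*sqrt(67)/125 ≈ -2.8102e+6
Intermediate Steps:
m(B) = sqrt(B)/(58 + B)
d(h) = -1 (d(h) = -(21 - 16)/5 = -1/5*5 = -1)
(m(67) - 620)*(F + d(-27)) = (sqrt(67)/(58 + 67) - 620)*(4534 - 1) = (sqrt(67)/125 - 620)*4533 = (-620 + sqrt(67)/125)*4533 = -2810460 + 4533*sqrt(67)/125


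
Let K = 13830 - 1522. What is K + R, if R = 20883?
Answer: 33191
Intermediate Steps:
K = 12308
K + R = 12308 + 20883 = 33191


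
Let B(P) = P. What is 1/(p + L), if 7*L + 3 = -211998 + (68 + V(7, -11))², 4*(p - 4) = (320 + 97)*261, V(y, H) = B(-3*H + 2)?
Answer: -28/43597 ≈ -0.00064225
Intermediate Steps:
V(y, H) = 2 - 3*H (V(y, H) = -3*H + 2 = 2 - 3*H)
p = 108853/4 (p = 4 + ((320 + 97)*261)/4 = 4 + (417*261)/4 = 4 + (¼)*108837 = 4 + 108837/4 = 108853/4 ≈ 27213.)
L = -201392/7 (L = -3/7 + (-211998 + (68 + (2 - 3*(-11)))²)/7 = -3/7 + (-211998 + (68 + (2 + 33))²)/7 = -3/7 + (-211998 + (68 + 35)²)/7 = -3/7 + (-211998 + 103²)/7 = -3/7 + (-211998 + 10609)/7 = -3/7 + (⅐)*(-201389) = -3/7 - 201389/7 = -201392/7 ≈ -28770.)
1/(p + L) = 1/(108853/4 - 201392/7) = 1/(-43597/28) = -28/43597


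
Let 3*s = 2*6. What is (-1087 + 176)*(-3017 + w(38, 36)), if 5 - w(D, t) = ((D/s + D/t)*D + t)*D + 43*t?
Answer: 173574652/9 ≈ 1.9286e+7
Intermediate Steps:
s = 4 (s = (2*6)/3 = (⅓)*12 = 4)
w(D, t) = 5 - 43*t - D*(t + D*(D/4 + D/t)) (w(D, t) = 5 - (((D/4 + D/t)*D + t)*D + 43*t) = 5 - ((D*(D/4 + D/t) + t)*D + 43*t) = 5 - ((t + D*(D/4 + D/t))*D + 43*t) = 5 - (D*(t + D*(D/4 + D/t)) + 43*t) = 5 - (43*t + D*(t + D*(D/4 + D/t))) = 5 + (-43*t - D*(t + D*(D/4 + D/t))) = 5 - 43*t - D*(t + D*(D/4 + D/t)))
(-1087 + 176)*(-3017 + w(38, 36)) = (-1087 + 176)*(-3017 + (5 - 43*36 - ¼*38³ - 1*38*36 - 1*38³/36)) = -911*(-3017 + (5 - 1548 - ¼*54872 - 1368 - 1*54872*1/36)) = -911*(-3017 + (5 - 1548 - 13718 - 1368 - 13718/9)) = -911*(-3017 - 163379/9) = -911*(-190532/9) = 173574652/9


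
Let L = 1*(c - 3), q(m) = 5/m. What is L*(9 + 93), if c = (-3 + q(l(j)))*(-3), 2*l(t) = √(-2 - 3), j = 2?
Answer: 612 + 612*I*√5 ≈ 612.0 + 1368.5*I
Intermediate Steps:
l(t) = I*√5/2 (l(t) = √(-2 - 3)/2 = √(-5)/2 = (I*√5)/2 = I*√5/2)
c = 9 + 6*I*√5 (c = (-3 + 5/((I*√5/2)))*(-3) = (-3 + 5*(-2*I*√5/5))*(-3) = (-3 - 2*I*√5)*(-3) = 9 + 6*I*√5 ≈ 9.0 + 13.416*I)
L = 6 + 6*I*√5 (L = 1*((9 + 6*I*√5) - 3) = 1*(6 + 6*I*√5) = 6 + 6*I*√5 ≈ 6.0 + 13.416*I)
L*(9 + 93) = (6 + 6*I*√5)*(9 + 93) = (6 + 6*I*√5)*102 = 612 + 612*I*√5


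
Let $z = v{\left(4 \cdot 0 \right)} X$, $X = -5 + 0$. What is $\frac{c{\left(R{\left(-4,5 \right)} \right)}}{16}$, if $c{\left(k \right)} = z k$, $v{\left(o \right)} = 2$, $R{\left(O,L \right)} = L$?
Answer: $- \frac{25}{8} \approx -3.125$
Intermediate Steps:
$X = -5$
$z = -10$ ($z = 2 \left(-5\right) = -10$)
$c{\left(k \right)} = - 10 k$
$\frac{c{\left(R{\left(-4,5 \right)} \right)}}{16} = \frac{\left(-10\right) 5}{16} = \left(-50\right) \frac{1}{16} = - \frac{25}{8}$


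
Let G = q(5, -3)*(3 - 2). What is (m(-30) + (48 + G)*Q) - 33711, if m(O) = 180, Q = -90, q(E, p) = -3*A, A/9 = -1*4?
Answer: -47571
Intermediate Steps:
A = -36 (A = 9*(-1*4) = 9*(-4) = -36)
q(E, p) = 108 (q(E, p) = -3*(-36) = 108)
G = 108 (G = 108*(3 - 2) = 108*1 = 108)
(m(-30) + (48 + G)*Q) - 33711 = (180 + (48 + 108)*(-90)) - 33711 = (180 + 156*(-90)) - 33711 = (180 - 14040) - 33711 = -13860 - 33711 = -47571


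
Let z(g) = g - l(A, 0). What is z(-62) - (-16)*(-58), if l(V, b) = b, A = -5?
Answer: -990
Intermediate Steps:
z(g) = g (z(g) = g - 1*0 = g + 0 = g)
z(-62) - (-16)*(-58) = -62 - (-16)*(-58) = -62 - 1*928 = -62 - 928 = -990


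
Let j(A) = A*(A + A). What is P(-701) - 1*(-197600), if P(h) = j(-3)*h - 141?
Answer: 184841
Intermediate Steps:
j(A) = 2*A**2 (j(A) = A*(2*A) = 2*A**2)
P(h) = -141 + 18*h (P(h) = (2*(-3)**2)*h - 141 = (2*9)*h - 141 = 18*h - 141 = -141 + 18*h)
P(-701) - 1*(-197600) = (-141 + 18*(-701)) - 1*(-197600) = (-141 - 12618) + 197600 = -12759 + 197600 = 184841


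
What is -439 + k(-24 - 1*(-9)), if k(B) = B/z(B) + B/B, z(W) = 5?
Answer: -441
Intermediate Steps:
k(B) = 1 + B/5 (k(B) = B/5 + B/B = B*(1/5) + 1 = B/5 + 1 = 1 + B/5)
-439 + k(-24 - 1*(-9)) = -439 + (1 + (-24 - 1*(-9))/5) = -439 + (1 + (-24 + 9)/5) = -439 + (1 + (1/5)*(-15)) = -439 + (1 - 3) = -439 - 2 = -441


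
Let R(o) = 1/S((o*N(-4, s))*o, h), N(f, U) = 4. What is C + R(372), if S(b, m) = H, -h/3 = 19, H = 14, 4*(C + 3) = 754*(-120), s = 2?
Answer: -316721/14 ≈ -22623.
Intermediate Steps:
C = -22623 (C = -3 + (754*(-120))/4 = -3 + (1/4)*(-90480) = -3 - 22620 = -22623)
h = -57 (h = -3*19 = -57)
S(b, m) = 14
R(o) = 1/14
C + R(372) = -22623 + 1/14 = -316721/14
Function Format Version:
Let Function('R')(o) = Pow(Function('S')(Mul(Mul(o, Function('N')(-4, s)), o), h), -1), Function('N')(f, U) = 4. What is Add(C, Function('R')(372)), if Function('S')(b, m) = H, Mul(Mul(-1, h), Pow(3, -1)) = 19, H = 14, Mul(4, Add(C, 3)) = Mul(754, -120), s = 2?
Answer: Rational(-316721, 14) ≈ -22623.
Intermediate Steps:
C = -22623 (C = Add(-3, Mul(Rational(1, 4), Mul(754, -120))) = Add(-3, Mul(Rational(1, 4), -90480)) = Add(-3, -22620) = -22623)
h = -57 (h = Mul(-3, 19) = -57)
Function('S')(b, m) = 14
Function('R')(o) = Rational(1, 14) (Function('R')(o) = Pow(14, -1) = Rational(1, 14))
Add(C, Function('R')(372)) = Add(-22623, Rational(1, 14)) = Rational(-316721, 14)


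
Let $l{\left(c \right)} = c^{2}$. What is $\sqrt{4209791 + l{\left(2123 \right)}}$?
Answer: $2 \sqrt{2179230} \approx 2952.4$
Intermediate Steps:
$\sqrt{4209791 + l{\left(2123 \right)}} = \sqrt{4209791 + 2123^{2}} = \sqrt{4209791 + 4507129} = \sqrt{8716920} = 2 \sqrt{2179230}$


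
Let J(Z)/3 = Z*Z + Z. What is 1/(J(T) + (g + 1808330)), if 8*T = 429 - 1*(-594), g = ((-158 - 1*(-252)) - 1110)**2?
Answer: 64/184961643 ≈ 3.4602e-7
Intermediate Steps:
g = 1032256 (g = ((-158 + 252) - 1110)**2 = (94 - 1110)**2 = (-1016)**2 = 1032256)
T = 1023/8 (T = (429 - 1*(-594))/8 = (429 + 594)/8 = (1/8)*1023 = 1023/8 ≈ 127.88)
J(Z) = 3*Z + 3*Z**2 (J(Z) = 3*(Z*Z + Z) = 3*(Z**2 + Z) = 3*(Z + Z**2) = 3*Z + 3*Z**2)
1/(J(T) + (g + 1808330)) = 1/(3*(1023/8)*(1 + 1023/8) + (1032256 + 1808330)) = 1/(3*(1023/8)*(1031/8) + 2840586) = 1/(3164139/64 + 2840586) = 1/(184961643/64) = 64/184961643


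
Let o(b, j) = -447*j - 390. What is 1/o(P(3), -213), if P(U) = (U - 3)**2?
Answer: 1/94821 ≈ 1.0546e-5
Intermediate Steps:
P(U) = (-3 + U)**2
o(b, j) = -390 - 447*j
1/o(P(3), -213) = 1/(-390 - 447*(-213)) = 1/(-390 + 95211) = 1/94821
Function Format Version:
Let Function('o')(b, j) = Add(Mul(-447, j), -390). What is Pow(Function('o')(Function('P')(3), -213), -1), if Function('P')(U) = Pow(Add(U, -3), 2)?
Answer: Rational(1, 94821) ≈ 1.0546e-5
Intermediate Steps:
Function('P')(U) = Pow(Add(-3, U), 2)
Function('o')(b, j) = Add(-390, Mul(-447, j))
Pow(Function('o')(Function('P')(3), -213), -1) = Pow(Add(-390, Mul(-447, -213)), -1) = Pow(Add(-390, 95211), -1) = Pow(94821, -1) = Rational(1, 94821)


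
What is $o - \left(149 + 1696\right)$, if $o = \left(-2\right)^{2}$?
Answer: $-1841$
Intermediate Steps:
$o = 4$
$o - \left(149 + 1696\right) = 4 - \left(149 + 1696\right) = 4 - 1845 = -1841$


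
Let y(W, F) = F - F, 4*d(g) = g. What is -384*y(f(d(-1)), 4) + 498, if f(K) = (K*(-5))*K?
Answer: 498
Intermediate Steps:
d(g) = g/4
f(K) = -5*K**2 (f(K) = (-5*K)*K = -5*K**2)
y(W, F) = 0
-384*y(f(d(-1)), 4) + 498 = -384*0 + 498 = 0 + 498 = 498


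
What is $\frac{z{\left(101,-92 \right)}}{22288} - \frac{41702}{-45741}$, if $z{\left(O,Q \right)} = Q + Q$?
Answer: $\frac{115129729}{127434426} \approx 0.90344$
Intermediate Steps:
$z{\left(O,Q \right)} = 2 Q$
$\frac{z{\left(101,-92 \right)}}{22288} - \frac{41702}{-45741} = \frac{2 \left(-92\right)}{22288} - \frac{41702}{-45741} = \left(-184\right) \frac{1}{22288} - - \frac{41702}{45741} = - \frac{23}{2786} + \frac{41702}{45741} = \frac{115129729}{127434426}$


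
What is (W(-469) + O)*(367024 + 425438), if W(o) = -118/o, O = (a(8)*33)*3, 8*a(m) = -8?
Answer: -36701292606/469 ≈ -7.8254e+7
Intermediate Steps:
a(m) = -1 (a(m) = (⅛)*(-8) = -1)
O = -99 (O = -1*33*3 = -33*3 = -99)
(W(-469) + O)*(367024 + 425438) = (-118/(-469) - 99)*(367024 + 425438) = (-118*(-1/469) - 99)*792462 = (118/469 - 99)*792462 = -46313/469*792462 = -36701292606/469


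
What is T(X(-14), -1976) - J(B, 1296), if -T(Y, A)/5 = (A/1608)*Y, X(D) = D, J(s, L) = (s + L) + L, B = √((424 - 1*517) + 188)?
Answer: -538282/201 - √95 ≈ -2687.8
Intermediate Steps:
B = √95 (B = √((424 - 517) + 188) = √(-93 + 188) = √95 ≈ 9.7468)
J(s, L) = s + 2*L (J(s, L) = (L + s) + L = s + 2*L)
T(Y, A) = -5*A*Y/1608 (T(Y, A) = -5*A/1608*Y = -5*A*Y/1608)
T(X(-14), -1976) - J(B, 1296) = -5/1608*(-1976)*(-14) - (√95 + 2*1296) = -17290/201 - (√95 + 2592) = -17290/201 - (2592 + √95) = -17290/201 + (-2592 - √95) = -538282/201 - √95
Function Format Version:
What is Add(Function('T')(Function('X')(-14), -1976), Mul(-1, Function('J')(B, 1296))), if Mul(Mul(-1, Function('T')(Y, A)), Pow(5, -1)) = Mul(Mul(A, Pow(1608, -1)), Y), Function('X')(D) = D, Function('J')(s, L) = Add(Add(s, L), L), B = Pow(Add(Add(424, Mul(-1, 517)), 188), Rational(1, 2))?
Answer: Add(Rational(-538282, 201), Mul(-1, Pow(95, Rational(1, 2)))) ≈ -2687.8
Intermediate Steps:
B = Pow(95, Rational(1, 2)) (B = Pow(Add(Add(424, -517), 188), Rational(1, 2)) = Pow(Add(-93, 188), Rational(1, 2)) = Pow(95, Rational(1, 2)) ≈ 9.7468)
Function('J')(s, L) = Add(s, Mul(2, L)) (Function('J')(s, L) = Add(Add(L, s), L) = Add(s, Mul(2, L)))
Function('T')(Y, A) = Mul(Rational(-5, 1608), A, Y) (Function('T')(Y, A) = Mul(-5, Mul(Mul(A, Pow(1608, -1)), Y)) = Mul(-5, Mul(Mul(A, Rational(1, 1608)), Y)) = Mul(-5, Mul(Mul(Rational(1, 1608), A), Y)) = Mul(-5, Mul(Rational(1, 1608), A, Y)) = Mul(Rational(-5, 1608), A, Y))
Add(Function('T')(Function('X')(-14), -1976), Mul(-1, Function('J')(B, 1296))) = Add(Mul(Rational(-5, 1608), -1976, -14), Mul(-1, Add(Pow(95, Rational(1, 2)), Mul(2, 1296)))) = Add(Rational(-17290, 201), Mul(-1, Add(Pow(95, Rational(1, 2)), 2592))) = Add(Rational(-17290, 201), Mul(-1, Add(2592, Pow(95, Rational(1, 2))))) = Add(Rational(-17290, 201), Add(-2592, Mul(-1, Pow(95, Rational(1, 2))))) = Add(Rational(-538282, 201), Mul(-1, Pow(95, Rational(1, 2))))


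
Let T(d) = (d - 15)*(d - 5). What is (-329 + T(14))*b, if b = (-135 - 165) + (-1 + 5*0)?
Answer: 101738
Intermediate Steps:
T(d) = (-15 + d)*(-5 + d)
b = -301 (b = -300 + (-1 + 0) = -300 - 1 = -301)
(-329 + T(14))*b = (-329 + (75 + 14² - 20*14))*(-301) = (-329 + (75 + 196 - 280))*(-301) = (-329 - 9)*(-301) = -338*(-301) = 101738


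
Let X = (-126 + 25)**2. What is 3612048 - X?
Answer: 3601847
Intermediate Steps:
X = 10201 (X = (-101)**2 = 10201)
3612048 - X = 3612048 - 1*10201 = 3612048 - 10201 = 3601847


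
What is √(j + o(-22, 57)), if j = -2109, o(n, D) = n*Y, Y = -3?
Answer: 3*I*√227 ≈ 45.2*I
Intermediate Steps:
o(n, D) = -3*n (o(n, D) = n*(-3) = -3*n)
√(j + o(-22, 57)) = √(-2109 - 3*(-22)) = √(-2109 + 66) = √(-2043) = 3*I*√227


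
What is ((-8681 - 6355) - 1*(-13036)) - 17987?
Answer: -19987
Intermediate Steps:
((-8681 - 6355) - 1*(-13036)) - 17987 = (-15036 + 13036) - 17987 = -2000 - 17987 = -19987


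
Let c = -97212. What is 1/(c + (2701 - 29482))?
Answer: -1/123993 ≈ -8.0650e-6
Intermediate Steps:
1/(c + (2701 - 29482)) = 1/(-97212 + (2701 - 29482)) = 1/(-97212 - 26781) = 1/(-123993) = -1/123993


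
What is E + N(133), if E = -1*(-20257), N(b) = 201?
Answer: 20458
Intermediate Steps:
E = 20257
E + N(133) = 20257 + 201 = 20458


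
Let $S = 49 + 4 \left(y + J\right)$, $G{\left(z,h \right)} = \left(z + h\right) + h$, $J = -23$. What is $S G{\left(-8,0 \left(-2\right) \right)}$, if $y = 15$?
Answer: $-136$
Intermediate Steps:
$G{\left(z,h \right)} = z + 2 h$ ($G{\left(z,h \right)} = \left(h + z\right) + h = z + 2 h$)
$S = 17$ ($S = 49 + 4 \left(15 - 23\right) = 49 + 4 \left(-8\right) = 49 - 32 = 17$)
$S G{\left(-8,0 \left(-2\right) \right)} = 17 \left(-8 + 2 \cdot 0 \left(-2\right)\right) = 17 \left(-8 + 2 \cdot 0\right) = 17 \left(-8 + 0\right) = 17 \left(-8\right) = -136$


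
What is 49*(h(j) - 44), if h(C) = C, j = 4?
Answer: -1960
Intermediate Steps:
49*(h(j) - 44) = 49*(4 - 44) = 49*(-40) = -1960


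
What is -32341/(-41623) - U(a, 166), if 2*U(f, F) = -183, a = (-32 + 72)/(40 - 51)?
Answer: 7681691/83246 ≈ 92.277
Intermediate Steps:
a = -40/11 (a = 40/(-11) = 40*(-1/11) = -40/11 ≈ -3.6364)
U(f, F) = -183/2 (U(f, F) = (½)*(-183) = -183/2)
-32341/(-41623) - U(a, 166) = -32341/(-41623) - 1*(-183/2) = -32341*(-1/41623) + 183/2 = 32341/41623 + 183/2 = 7681691/83246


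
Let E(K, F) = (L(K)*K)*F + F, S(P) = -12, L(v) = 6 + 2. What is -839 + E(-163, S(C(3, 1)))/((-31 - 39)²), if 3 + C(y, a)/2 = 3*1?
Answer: -1023866/1225 ≈ -835.81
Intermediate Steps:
L(v) = 8
C(y, a) = 0 (C(y, a) = -6 + 2*(3*1) = -6 + 2*3 = -6 + 6 = 0)
E(K, F) = F + 8*F*K (E(K, F) = (8*K)*F + F = 8*F*K + F = F + 8*F*K)
-839 + E(-163, S(C(3, 1)))/((-31 - 39)²) = -839 + (-12*(1 + 8*(-163)))/((-31 - 39)²) = -839 + (-12*(1 - 1304))/((-70)²) = -839 - 12*(-1303)/4900 = -839 + 15636*(1/4900) = -839 + 3909/1225 = -1023866/1225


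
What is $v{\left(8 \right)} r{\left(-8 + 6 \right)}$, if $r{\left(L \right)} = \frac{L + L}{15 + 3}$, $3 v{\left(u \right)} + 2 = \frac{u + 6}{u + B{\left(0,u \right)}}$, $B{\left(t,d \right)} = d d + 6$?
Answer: $\frac{142}{1053} \approx 0.13485$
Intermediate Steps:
$B{\left(t,d \right)} = 6 + d^{2}$ ($B{\left(t,d \right)} = d^{2} + 6 = 6 + d^{2}$)
$v{\left(u \right)} = - \frac{2}{3} + \frac{6 + u}{3 \left(6 + u + u^{2}\right)}$ ($v{\left(u \right)} = - \frac{2}{3} + \frac{\left(u + 6\right) \frac{1}{u + \left(6 + u^{2}\right)}}{3} = - \frac{2}{3} + \frac{\left(6 + u\right) \frac{1}{6 + u + u^{2}}}{3} = - \frac{2}{3} + \frac{\frac{1}{6 + u + u^{2}} \left(6 + u\right)}{3} = - \frac{2}{3} + \frac{6 + u}{3 \left(6 + u + u^{2}\right)}$)
$r{\left(L \right)} = \frac{L}{9}$ ($r{\left(L \right)} = \frac{2 L}{18} = 2 L \frac{1}{18} = \frac{L}{9}$)
$v{\left(8 \right)} r{\left(-8 + 6 \right)} = \frac{-6 - 8 - 2 \cdot 8^{2}}{3 \left(6 + 8 + 8^{2}\right)} \frac{-8 + 6}{9} = \frac{-6 - 8 - 128}{3 \left(6 + 8 + 64\right)} \frac{1}{9} \left(-2\right) = \frac{-6 - 8 - 128}{3 \cdot 78} \left(- \frac{2}{9}\right) = \frac{1}{3} \cdot \frac{1}{78} \left(-142\right) \left(- \frac{2}{9}\right) = \left(- \frac{71}{117}\right) \left(- \frac{2}{9}\right) = \frac{142}{1053}$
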